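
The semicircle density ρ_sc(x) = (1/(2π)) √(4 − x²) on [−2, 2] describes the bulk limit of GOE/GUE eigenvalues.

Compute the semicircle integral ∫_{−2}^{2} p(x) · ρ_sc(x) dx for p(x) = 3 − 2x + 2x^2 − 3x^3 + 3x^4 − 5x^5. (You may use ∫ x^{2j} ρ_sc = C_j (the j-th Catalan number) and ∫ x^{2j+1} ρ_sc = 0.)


Write p(x) = Σ a_i x^i, split into monomials and integrate each against ρ_sc separately.
Using ∫ x^{2j} ρ_sc = C_j = (1/(j+1)) C(2j, j) (Catalan numbers) and ∫ x^{2j+1} ρ_sc = 0 (odd monomials vanish by symmetry):
  i = 0 (even): a_0 · C_{0} = 3 · 1 = 3
  i = 1 (odd): ∫ x^1 ρ_sc = 0 (vanishes)
  i = 2 (even): a_2 · C_{1} = 2 · 1 = 2
  i = 3 (odd): ∫ x^3 ρ_sc = 0 (vanishes)
  i = 4 (even): a_4 · C_{2} = 3 · 2 = 6
  i = 5 (odd): ∫ x^5 ρ_sc = 0 (vanishes)

Summing the contributions: ∫_{−2}^{2} p(x) ρ_sc(x) dx = 3 + 2 + 6 = 11.


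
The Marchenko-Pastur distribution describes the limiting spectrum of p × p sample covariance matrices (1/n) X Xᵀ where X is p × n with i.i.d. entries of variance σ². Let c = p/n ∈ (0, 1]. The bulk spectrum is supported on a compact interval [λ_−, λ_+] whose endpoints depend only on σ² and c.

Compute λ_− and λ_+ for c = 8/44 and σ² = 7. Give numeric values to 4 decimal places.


c = 8/44 = 0.181818; √c = 0.426401.
λ_− = σ² (1 − √c)² = 7 · (1 − 0.426401)² = 7 · (0.573599)² = 2.303107.
λ_+ = σ² (1 + √c)² = 7 · (1 + 0.426401)² = 7 · (1.426401)² = 14.242347.

Rounded to 4 decimal places: λ_− ≈ 2.3031, λ_+ ≈ 14.2423.


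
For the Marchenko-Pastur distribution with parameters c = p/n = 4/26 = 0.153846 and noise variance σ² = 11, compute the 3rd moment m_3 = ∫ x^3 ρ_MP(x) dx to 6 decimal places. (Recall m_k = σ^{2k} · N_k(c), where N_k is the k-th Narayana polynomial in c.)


E[X³] = σ⁶ (1 + 3c + c²) (third MP moment). With σ² = 11 (so σ⁶ = 1331) and c = 4/26 = 0.153846: E[X³] = 1331 · (1 + 3·0.153846 + (0.153846)²) = 1331 · 1.485207.

So E[X^3] = 1976.810651.


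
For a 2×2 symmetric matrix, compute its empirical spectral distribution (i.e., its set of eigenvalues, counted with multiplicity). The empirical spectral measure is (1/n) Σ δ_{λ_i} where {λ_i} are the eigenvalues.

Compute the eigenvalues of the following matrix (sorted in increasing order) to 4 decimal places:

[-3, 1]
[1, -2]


Since M is real symmetric, both eigenvalues are real; they are the roots of det(λI − M) = λ² − (tr M) λ + det M.
tr M = -3 + (-2) = -5.
det M = (-3)·(-2) − 1² = 6 − 1 = 5.
Characteristic polynomial: λ² + 5λ + 5 = 0.
Discriminant Δ = (tr M)² − 4·det M = 25 − 20 = 5; √Δ = 2.236068.
λ = (tr M ± √Δ)/2 = (-5 ± 2.236068)/2, giving (tr M − √Δ)/2 = -3.6180 and (tr M + √Δ)/2 = -1.3820.

Eigenvalues sorted in increasing order: [-3.6180, -1.3820].


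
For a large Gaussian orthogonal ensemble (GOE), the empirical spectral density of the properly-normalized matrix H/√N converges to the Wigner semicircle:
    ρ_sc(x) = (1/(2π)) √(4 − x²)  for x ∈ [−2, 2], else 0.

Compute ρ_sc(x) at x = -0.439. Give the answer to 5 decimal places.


ρ_sc(x) = (1/(2π)) √(4 − x²). With x = -0.439:
  4 − x² = 4 − (-0.439)² = 4 − 0.192721 = 3.807279.
  √(4 − x²) = 1.951225.
  1/(2π) = 0.159155.
  ρ_sc(-0.439) = 0.159155 · 1.951225 = 0.310547.

Rounded to 5 decimal places: ρ_sc(-0.439) ≈ 0.31055.


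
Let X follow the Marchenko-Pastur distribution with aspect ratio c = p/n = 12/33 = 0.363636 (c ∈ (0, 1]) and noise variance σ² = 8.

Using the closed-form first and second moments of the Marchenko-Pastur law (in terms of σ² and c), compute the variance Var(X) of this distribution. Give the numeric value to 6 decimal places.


Recall the MP moments m_1 = E[X] = σ² and m_2 = E[X²] = σ⁴ (1 + c).
m_1 = E[X] = σ² = 8, so m_1² = 64.
m_2 = E[X²] = σ⁴ (1 + c) = 64 · (1 + 0.363636) = 64 · 1.363636 = 87.272727.
(Note m_2 − m_1² simplifies to c · σ⁴ = 0.363636 · 64.)

Var(X) = m_2 − m_1² = 87.272727 − 64 = 23.272727.


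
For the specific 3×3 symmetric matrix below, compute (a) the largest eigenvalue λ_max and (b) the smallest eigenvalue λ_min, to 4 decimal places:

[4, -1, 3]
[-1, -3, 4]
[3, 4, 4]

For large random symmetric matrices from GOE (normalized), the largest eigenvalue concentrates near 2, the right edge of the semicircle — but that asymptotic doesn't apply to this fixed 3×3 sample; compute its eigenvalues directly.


Since M is real symmetric, all three eigenvalues are real; they are the roots of det(λI − M) = λ³ − (tr M) λ² + s λ − det M, where s is the sum of the principal 2×2 minors.
tr M = 4 + (-3) + 4 = 5.
s = (4·(-3) − (-1)²) + (4·4 − 3²) + ((-3)·4 − 4²) = -13 + 7 + (-28) = -34.
det M (expand along row 1) = 4·(-28) − (-1)·(-16) + 3·5 = -113.
Characteristic polynomial: λ³ − 5λ² − 34λ + 113 = 0.
Substitute λ = y + (tr M)/3 = y + 1.666667 to remove the quadratic term: y³ + p·y + q = 0 with p = s − (tr M)²/3 = -42.333333 and q = −2(tr M)³/27 + (tr M)·s/3 − det M = 47.074074.
Three real roots ⇒ use the trigonometric (Viète) form: r = 2√(−p/3) = 7.512952, φ = arccos(3q/(p·r)) = arccos(-0.444028) = 2.030885 rad.
y_k = r·cos(φ/3 − 2πk/3) for k = 0, 1, 2 gives y = 5.856193, 1.147697, -7.003889.
λ_k = y_k + 1.666667 gives λ = 7.5229, 2.8144, -5.3372 (check: the sum is 5.0000 = tr M).

Hence λ_max = 7.5229 and λ_min = -5.3372.


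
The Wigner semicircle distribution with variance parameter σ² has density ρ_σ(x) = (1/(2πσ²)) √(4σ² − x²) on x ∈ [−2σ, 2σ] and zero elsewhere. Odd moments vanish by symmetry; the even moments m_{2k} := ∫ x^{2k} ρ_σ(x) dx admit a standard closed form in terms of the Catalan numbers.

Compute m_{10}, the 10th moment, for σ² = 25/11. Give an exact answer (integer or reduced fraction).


By the scaled semicircle moment identity, m_{2k} = σ^{2k} · C_k with k = 5.
C_5 = (1/(k+1)) · C(2k, k) = (1/6) · C(10, 5) = (1/6) · 252 = 42.
σ^{2k} = (σ²)^k = (25/11)^5 = 9765625/161051.

Therefore m_{10} = σ^{10} · C_5 = (9765625/161051) · 42 = 410156250/161051.


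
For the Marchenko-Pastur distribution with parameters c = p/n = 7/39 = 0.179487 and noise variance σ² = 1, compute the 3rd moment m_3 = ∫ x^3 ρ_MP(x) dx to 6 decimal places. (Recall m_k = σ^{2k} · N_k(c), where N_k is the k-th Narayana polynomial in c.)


E[X³] = σ⁶ (1 + 3c + c²) (third MP moment). With σ² = 1 (so σ⁶ = 1) and c = 7/39 = 0.179487: E[X³] = 1 · (1 + 3·0.179487 + (0.179487)²) = 1 · 1.570677.

So E[X^3] = 1.570677.


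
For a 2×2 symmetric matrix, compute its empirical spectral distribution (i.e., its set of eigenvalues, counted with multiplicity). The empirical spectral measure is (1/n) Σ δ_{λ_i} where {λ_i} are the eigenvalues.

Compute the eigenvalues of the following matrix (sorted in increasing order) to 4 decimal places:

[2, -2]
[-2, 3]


Since M is real symmetric, both eigenvalues are real; they are the roots of det(λI − M) = λ² − (tr M) λ + det M.
tr M = 2 + 3 = 5.
det M = 2·3 − (-2)² = 6 − 4 = 2.
Characteristic polynomial: λ² − 5λ + 2 = 0.
Discriminant Δ = (tr M)² − 4·det M = 25 − 8 = 17; √Δ = 4.123106.
λ = (tr M ± √Δ)/2 = (5 ± 4.123106)/2, giving (tr M − √Δ)/2 = 0.4384 and (tr M + √Δ)/2 = 4.5616.

Eigenvalues sorted in increasing order: [0.4384, 4.5616].


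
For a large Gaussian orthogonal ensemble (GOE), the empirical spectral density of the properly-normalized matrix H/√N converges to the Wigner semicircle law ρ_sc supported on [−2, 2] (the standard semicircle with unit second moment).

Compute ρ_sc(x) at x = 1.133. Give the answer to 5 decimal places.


ρ_sc(x) = (1/(2π)) √(4 − x²). With x = 1.133:
  4 − x² = 4 − (1.133)² = 4 − 1.283689 = 2.716311.
  √(4 − x²) = 1.648123.
  1/(2π) = 0.159155.
  ρ_sc(1.133) = 0.159155 · 1.648123 = 0.262307.

Rounded to 5 decimal places: ρ_sc(1.133) ≈ 0.26231.


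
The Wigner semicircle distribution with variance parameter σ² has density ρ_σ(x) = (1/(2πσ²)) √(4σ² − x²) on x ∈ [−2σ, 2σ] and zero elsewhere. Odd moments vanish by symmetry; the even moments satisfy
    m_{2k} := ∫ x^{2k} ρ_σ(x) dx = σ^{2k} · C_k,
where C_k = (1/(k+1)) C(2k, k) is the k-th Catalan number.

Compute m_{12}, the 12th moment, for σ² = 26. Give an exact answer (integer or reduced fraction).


By the scaled semicircle moment identity, m_{2k} = σ^{2k} · C_k with k = 6.
C_6 = (1/(k+1)) · C(2k, k) = (1/7) · C(12, 6) = (1/7) · 924 = 132.
σ^{2k} = (σ²)^k = (26)^6 = 308915776.

Therefore m_{12} = σ^{12} · C_6 = 308915776 · 132 = 40776882432.


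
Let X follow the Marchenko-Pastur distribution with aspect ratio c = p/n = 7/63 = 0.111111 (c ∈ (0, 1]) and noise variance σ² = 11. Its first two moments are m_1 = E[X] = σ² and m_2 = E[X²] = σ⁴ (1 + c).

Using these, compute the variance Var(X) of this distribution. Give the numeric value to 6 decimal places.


m_1 = E[X] = σ² = 11, so m_1² = 121.
m_2 = E[X²] = σ⁴ (1 + c) = 121 · (1 + 0.111111) = 121 · 1.111111 = 134.444444.
(Note m_2 − m_1² simplifies to c · σ⁴ = 0.111111 · 121.)

Var(X) = m_2 − m_1² = 134.444444 − 121 = 13.444444.


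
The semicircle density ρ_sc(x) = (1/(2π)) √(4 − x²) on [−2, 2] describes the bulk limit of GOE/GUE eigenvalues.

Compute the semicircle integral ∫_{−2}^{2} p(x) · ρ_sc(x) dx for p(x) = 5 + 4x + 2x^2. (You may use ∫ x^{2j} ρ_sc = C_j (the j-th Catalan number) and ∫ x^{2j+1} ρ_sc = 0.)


Write p(x) = Σ a_i x^i, split into monomials and integrate each against ρ_sc separately.
Using ∫ x^{2j} ρ_sc = C_j = (1/(j+1)) C(2j, j) (Catalan numbers) and ∫ x^{2j+1} ρ_sc = 0 (odd monomials vanish by symmetry):
  i = 0 (even): a_0 · C_{0} = 5 · 1 = 5
  i = 1 (odd): ∫ x^1 ρ_sc = 0 (vanishes)
  i = 2 (even): a_2 · C_{1} = 2 · 1 = 2

Summing the contributions: ∫_{−2}^{2} p(x) ρ_sc(x) dx = 5 + 2 = 7.


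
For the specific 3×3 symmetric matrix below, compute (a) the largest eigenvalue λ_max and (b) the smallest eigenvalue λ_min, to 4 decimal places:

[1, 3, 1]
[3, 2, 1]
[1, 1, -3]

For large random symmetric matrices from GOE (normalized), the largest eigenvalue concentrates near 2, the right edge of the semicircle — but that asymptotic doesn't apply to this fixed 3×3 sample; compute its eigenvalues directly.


Since M is real symmetric, all three eigenvalues are real; they are the roots of det(λI − M) = λ³ − (tr M) λ² + s λ − det M, where s is the sum of the principal 2×2 minors.
tr M = 1 + 2 + (-3) = 0.
s = (1·2 − 3²) + (1·(-3) − 1²) + (2·(-3) − 1²) = -7 + (-4) + (-7) = -18.
det M (expand along row 1) = 1·(-7) − 3·(-10) + 1·1 = 24.
Characteristic polynomial: λ³ − 18λ − 24 = 0.
Substitute λ = y + (tr M)/3 = y + 0.000000 to remove the quadratic term: y³ + p·y + q = 0 with p = s − (tr M)²/3 = -18.000000 and q = −2(tr M)³/27 + (tr M)·s/3 − det M = -24.000000.
Three real roots ⇒ use the trigonometric (Viète) form: r = 2√(−p/3) = 4.898979, φ = arccos(3q/(p·r)) = arccos(0.816497) = 0.615480 rad.
y_k = r·cos(φ/3 − 2πk/3) for k = 0, 1, 2 gives y = 4.796240, -1.533794, -3.262447.
λ_k = y_k + 0.000000 gives λ = 4.7962, -1.5338, -3.2624 (check: the sum is 0.0000 = tr M).

Hence λ_max = 4.7962 and λ_min = -3.2624.


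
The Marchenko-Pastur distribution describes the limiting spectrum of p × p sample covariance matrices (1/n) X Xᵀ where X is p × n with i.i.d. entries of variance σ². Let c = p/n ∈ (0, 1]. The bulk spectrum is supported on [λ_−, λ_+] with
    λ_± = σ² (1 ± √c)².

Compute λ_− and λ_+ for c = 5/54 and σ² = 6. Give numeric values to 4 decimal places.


c = 5/54 = 0.092593; √c = 0.304290.
λ_− = σ² (1 − √c)² = 6 · (1 − 0.304290)² = 6 · (0.695710)² = 2.904072.
λ_+ = σ² (1 + √c)² = 6 · (1 + 0.304290)² = 6 · (1.304290)² = 10.207039.

Rounded to 4 decimal places: λ_− ≈ 2.9041, λ_+ ≈ 10.2070.


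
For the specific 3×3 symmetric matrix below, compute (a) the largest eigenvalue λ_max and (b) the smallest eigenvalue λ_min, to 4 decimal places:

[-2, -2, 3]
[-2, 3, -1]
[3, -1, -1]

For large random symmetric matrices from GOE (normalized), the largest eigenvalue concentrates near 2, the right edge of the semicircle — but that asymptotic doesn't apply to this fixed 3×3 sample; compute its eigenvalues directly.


Since M is real symmetric, all three eigenvalues are real; they are the roots of det(λI − M) = λ³ − (tr M) λ² + s λ − det M, where s is the sum of the principal 2×2 minors.
tr M = -2 + 3 + (-1) = 0.
s = ((-2)·3 − (-2)²) + ((-2)·(-1) − 3²) + (3·(-1) − (-1)²) = -10 + (-7) + (-4) = -21.
det M (expand along row 1) = (-2)·(-4) − (-2)·5 + 3·(-7) = -3.
Characteristic polynomial: λ³ − 21λ + 3 = 0.
Substitute λ = y + (tr M)/3 = y + 0.000000 to remove the quadratic term: y³ + p·y + q = 0 with p = s − (tr M)²/3 = -21.000000 and q = −2(tr M)³/27 + (tr M)·s/3 − det M = 3.000000.
Three real roots ⇒ use the trigonometric (Viète) form: r = 2√(−p/3) = 5.291503, φ = arccos(3q/(p·r)) = arccos(-0.080992) = 1.651878 rad.
y_k = r·cos(φ/3 − 2πk/3) for k = 0, 1, 2 gives y = 4.509404, 0.142996, -4.652400.
λ_k = y_k + 0.000000 gives λ = 4.5094, 0.1430, -4.6524 (check: the sum is 0.0000 = tr M).

Hence λ_max = 4.5094 and λ_min = -4.6524.


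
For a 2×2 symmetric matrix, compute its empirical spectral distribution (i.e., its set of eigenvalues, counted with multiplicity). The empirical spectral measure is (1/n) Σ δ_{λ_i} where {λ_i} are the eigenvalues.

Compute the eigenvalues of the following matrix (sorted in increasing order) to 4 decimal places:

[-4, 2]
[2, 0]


Since M is real symmetric, both eigenvalues are real; they are the roots of det(λI − M) = λ² − (tr M) λ + det M.
tr M = -4 + 0 = -4.
det M = (-4)·0 − 2² = 0 − 4 = -4.
Characteristic polynomial: λ² + 4λ − 4 = 0.
Discriminant Δ = (tr M)² − 4·det M = 16 − (-16) = 32; √Δ = 5.656854.
λ = (tr M ± √Δ)/2 = (-4 ± 5.656854)/2, giving (tr M − √Δ)/2 = -4.8284 and (tr M + √Δ)/2 = 0.8284.

Eigenvalues sorted in increasing order: [-4.8284, 0.8284].


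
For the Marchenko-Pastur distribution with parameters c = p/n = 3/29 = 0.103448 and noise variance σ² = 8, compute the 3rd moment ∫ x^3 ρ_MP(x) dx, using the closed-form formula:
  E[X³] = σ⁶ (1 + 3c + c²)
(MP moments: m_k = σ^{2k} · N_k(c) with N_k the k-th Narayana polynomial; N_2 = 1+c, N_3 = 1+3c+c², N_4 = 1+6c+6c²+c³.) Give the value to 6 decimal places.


E[X³] = σ⁶ (1 + 3c + c²) (third MP moment). With σ² = 8 (so σ⁶ = 512) and c = 3/29 = 0.103448: E[X³] = 512 · (1 + 3·0.103448 + (0.103448)²) = 512 · 1.321046.

So E[X^3] = 676.375743.


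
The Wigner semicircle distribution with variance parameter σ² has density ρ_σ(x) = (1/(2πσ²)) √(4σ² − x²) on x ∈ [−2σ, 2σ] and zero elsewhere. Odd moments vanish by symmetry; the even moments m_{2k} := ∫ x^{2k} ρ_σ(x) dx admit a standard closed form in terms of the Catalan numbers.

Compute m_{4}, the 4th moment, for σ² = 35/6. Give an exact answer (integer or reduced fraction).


By the scaled semicircle moment identity, m_{2k} = σ^{2k} · C_k with k = 2.
C_2 = (1/(k+1)) · C(2k, k) = (1/3) · C(4, 2) = (1/3) · 6 = 2.
σ^{2k} = (σ²)^k = (35/6)^2 = 1225/36.

Therefore m_{4} = σ^{4} · C_2 = (1225/36) · 2 = 1225/18.


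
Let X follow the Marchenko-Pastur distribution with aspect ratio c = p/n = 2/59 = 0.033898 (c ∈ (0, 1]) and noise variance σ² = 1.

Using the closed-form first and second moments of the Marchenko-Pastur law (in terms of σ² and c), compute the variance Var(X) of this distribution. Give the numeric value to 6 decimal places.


Recall the MP moments m_1 = E[X] = σ² and m_2 = E[X²] = σ⁴ (1 + c).
m_1 = E[X] = σ² = 1, so m_1² = 1.
m_2 = E[X²] = σ⁴ (1 + c) = 1 · (1 + 0.033898) = 1 · 1.033898 = 1.033898.
(Note m_2 − m_1² simplifies to c · σ⁴ = 0.033898 · 1.)

Var(X) = m_2 − m_1² = 1.033898 − 1 = 0.033898.


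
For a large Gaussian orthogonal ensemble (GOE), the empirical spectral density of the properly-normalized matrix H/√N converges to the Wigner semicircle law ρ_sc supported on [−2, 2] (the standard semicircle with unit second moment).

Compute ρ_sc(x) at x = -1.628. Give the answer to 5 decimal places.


ρ_sc(x) = (1/(2π)) √(4 − x²). With x = -1.628:
  4 − x² = 4 − (-1.628)² = 4 − 2.650384 = 1.349616.
  √(4 − x²) = 1.161730.
  1/(2π) = 0.159155.
  ρ_sc(-1.628) = 0.159155 · 1.161730 = 0.184895.

Rounded to 5 decimal places: ρ_sc(-1.628) ≈ 0.18490.


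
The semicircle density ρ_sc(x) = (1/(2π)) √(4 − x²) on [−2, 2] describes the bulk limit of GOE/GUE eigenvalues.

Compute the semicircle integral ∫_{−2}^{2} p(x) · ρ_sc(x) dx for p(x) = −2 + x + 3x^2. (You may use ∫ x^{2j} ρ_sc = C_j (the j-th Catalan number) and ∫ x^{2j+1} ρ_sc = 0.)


Write p(x) = Σ a_i x^i, split into monomials and integrate each against ρ_sc separately.
Using ∫ x^{2j} ρ_sc = C_j = (1/(j+1)) C(2j, j) (Catalan numbers) and ∫ x^{2j+1} ρ_sc = 0 (odd monomials vanish by symmetry):
  i = 0 (even): a_0 · C_{0} = -2 · 1 = -2
  i = 1 (odd): ∫ x^1 ρ_sc = 0 (vanishes)
  i = 2 (even): a_2 · C_{1} = 3 · 1 = 3

Summing the contributions: ∫_{−2}^{2} p(x) ρ_sc(x) dx = (-2) + 3 = 1.


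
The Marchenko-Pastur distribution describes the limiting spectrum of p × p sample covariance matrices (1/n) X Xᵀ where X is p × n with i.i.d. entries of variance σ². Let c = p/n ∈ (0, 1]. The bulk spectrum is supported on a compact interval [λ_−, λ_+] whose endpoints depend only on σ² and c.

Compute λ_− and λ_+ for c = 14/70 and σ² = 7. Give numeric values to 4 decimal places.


c = 14/70 = 0.200000; √c = 0.447214.
λ_− = σ² (1 − √c)² = 7 · (1 − 0.447214)² = 7 · (0.552786)² = 2.139010.
λ_+ = σ² (1 + √c)² = 7 · (1 + 0.447214)² = 7 · (1.447214)² = 14.660990.

Rounded to 4 decimal places: λ_− ≈ 2.1390, λ_+ ≈ 14.6610.


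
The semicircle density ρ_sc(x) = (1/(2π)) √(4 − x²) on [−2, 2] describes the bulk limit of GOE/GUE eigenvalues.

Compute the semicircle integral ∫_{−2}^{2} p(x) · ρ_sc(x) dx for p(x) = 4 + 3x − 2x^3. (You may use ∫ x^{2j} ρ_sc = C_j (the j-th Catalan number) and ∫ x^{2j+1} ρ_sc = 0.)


Write p(x) = Σ a_i x^i, split into monomials and integrate each against ρ_sc separately.
Using ∫ x^{2j} ρ_sc = C_j = (1/(j+1)) C(2j, j) (Catalan numbers) and ∫ x^{2j+1} ρ_sc = 0 (odd monomials vanish by symmetry):
  i = 0 (even): a_0 · C_{0} = 4 · 1 = 4
  i = 1 (odd): ∫ x^1 ρ_sc = 0 (vanishes)
  i = 3 (odd): ∫ x^3 ρ_sc = 0 (vanishes)

Summing the contributions: ∫_{−2}^{2} p(x) ρ_sc(x) dx = 4.


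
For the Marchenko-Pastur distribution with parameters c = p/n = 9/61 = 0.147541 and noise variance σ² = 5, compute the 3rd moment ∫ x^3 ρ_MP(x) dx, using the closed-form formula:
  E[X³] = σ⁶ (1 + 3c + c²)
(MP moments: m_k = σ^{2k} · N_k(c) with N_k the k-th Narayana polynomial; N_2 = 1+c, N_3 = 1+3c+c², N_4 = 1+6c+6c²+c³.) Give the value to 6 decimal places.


E[X³] = σ⁶ (1 + 3c + c²) (third MP moment). With σ² = 5 (so σ⁶ = 125) and c = 9/61 = 0.147541: E[X³] = 125 · (1 + 3·0.147541 + (0.147541)²) = 125 · 1.464391.

So E[X^3] = 183.048912.


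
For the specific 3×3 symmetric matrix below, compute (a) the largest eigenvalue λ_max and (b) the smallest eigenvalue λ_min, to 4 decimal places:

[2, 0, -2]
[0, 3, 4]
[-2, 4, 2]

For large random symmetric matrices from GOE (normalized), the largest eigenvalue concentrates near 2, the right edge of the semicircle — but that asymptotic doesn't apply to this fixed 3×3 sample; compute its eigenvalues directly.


Since M is real symmetric, all three eigenvalues are real; they are the roots of det(λI − M) = λ³ − (tr M) λ² + s λ − det M, where s is the sum of the principal 2×2 minors.
tr M = 2 + 3 + 2 = 7.
s = (2·3 − 0²) + (2·2 − (-2)²) + (3·2 − 4²) = 6 + 0 + (-10) = -4.
det M (expand along row 1) = 2·(-10) − 0·8 + (-2)·6 = -32.
Characteristic polynomial: λ³ − 7λ² − 4λ + 32 = 0.
Substitute λ = y + (tr M)/3 = y + 2.333333 to remove the quadratic term: y³ + p·y + q = 0 with p = s − (tr M)²/3 = -20.333333 and q = −2(tr M)³/27 + (tr M)·s/3 − det M = -2.740741.
Three real roots ⇒ use the trigonometric (Viète) form: r = 2√(−p/3) = 5.206833, φ = arccos(3q/(p·r)) = arccos(0.077662) = 1.493056 rad.
y_k = r·cos(φ/3 − 2πk/3) for k = 0, 1, 2 gives y = 4.575192, -0.134911, -4.440280.
λ_k = y_k + 2.333333 gives λ = 6.9085, 2.1984, -2.1069 (check: the sum is 7.0000 = tr M).

Hence λ_max = 6.9085 and λ_min = -2.1069.


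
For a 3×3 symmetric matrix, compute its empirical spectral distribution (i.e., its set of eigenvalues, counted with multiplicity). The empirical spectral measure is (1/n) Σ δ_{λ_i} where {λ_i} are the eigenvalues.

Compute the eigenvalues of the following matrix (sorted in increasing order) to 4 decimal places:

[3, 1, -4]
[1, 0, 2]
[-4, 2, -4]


Since M is real symmetric, all three eigenvalues are real; they are the roots of det(λI − M) = λ³ − (tr M) λ² + s λ − det M, where s is the sum of the principal 2×2 minors.
tr M = 3 + 0 + (-4) = -1.
s = (3·0 − 1²) + (3·(-4) − (-4)²) + (0·(-4) − 2²) = -1 + (-28) + (-4) = -33.
det M (expand along row 1) = 3·(-4) − 1·4 + (-4)·2 = -24.
Characteristic polynomial: λ³ + λ² − 33λ + 24 = 0.
Substitute λ = y + (tr M)/3 = y − 0.333333 to remove the quadratic term: y³ + p·y + q = 0 with p = s − (tr M)²/3 = -33.333333 and q = −2(tr M)³/27 + (tr M)·s/3 − det M = 35.074074.
Three real roots ⇒ use the trigonometric (Viète) form: r = 2√(−p/3) = 6.666667, φ = arccos(3q/(p·r)) = arccos(-0.473500) = 2.064057 rad.
y_k = r·cos(φ/3 − 2πk/3) for k = 0, 1, 2 gives y = 5.150037, 1.091202, -6.241239.
λ_k = y_k − 0.333333 gives λ = 4.8167, 0.7579, -6.5746 (check: the sum is -1.0000 = tr M).

Eigenvalues sorted in increasing order: [-6.5746, 0.7579, 4.8167].


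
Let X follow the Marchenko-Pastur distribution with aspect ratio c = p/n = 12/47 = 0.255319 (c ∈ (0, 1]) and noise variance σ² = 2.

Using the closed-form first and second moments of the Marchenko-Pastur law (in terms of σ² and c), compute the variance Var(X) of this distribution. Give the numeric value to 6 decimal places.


Recall the MP moments m_1 = E[X] = σ² and m_2 = E[X²] = σ⁴ (1 + c).
m_1 = E[X] = σ² = 2, so m_1² = 4.
m_2 = E[X²] = σ⁴ (1 + c) = 4 · (1 + 0.255319) = 4 · 1.255319 = 5.021277.
(Note m_2 − m_1² simplifies to c · σ⁴ = 0.255319 · 4.)

Var(X) = m_2 − m_1² = 5.021277 − 4 = 1.021277.


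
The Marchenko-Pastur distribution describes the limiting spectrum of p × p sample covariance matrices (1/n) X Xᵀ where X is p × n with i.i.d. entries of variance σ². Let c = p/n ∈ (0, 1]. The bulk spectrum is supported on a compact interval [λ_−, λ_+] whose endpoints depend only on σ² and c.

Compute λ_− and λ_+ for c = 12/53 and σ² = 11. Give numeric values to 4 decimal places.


c = 12/53 = 0.226415; √c = 0.475831.
λ_− = σ² (1 − √c)² = 11 · (1 − 0.475831)² = 11 · (0.524169)² = 3.022285.
λ_+ = σ² (1 + √c)² = 11 · (1 + 0.475831)² = 11 · (1.475831)² = 23.958847.

Rounded to 4 decimal places: λ_− ≈ 3.0223, λ_+ ≈ 23.9588.


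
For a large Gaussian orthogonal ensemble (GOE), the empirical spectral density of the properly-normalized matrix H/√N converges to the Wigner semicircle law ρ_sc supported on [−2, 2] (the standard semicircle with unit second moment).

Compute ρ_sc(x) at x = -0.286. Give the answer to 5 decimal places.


ρ_sc(x) = (1/(2π)) √(4 − x²). With x = -0.286:
  4 − x² = 4 − (-0.286)² = 4 − 0.081796 = 3.918204.
  √(4 − x²) = 1.979445.
  1/(2π) = 0.159155.
  ρ_sc(-0.286) = 0.159155 · 1.979445 = 0.315039.

Rounded to 5 decimal places: ρ_sc(-0.286) ≈ 0.31504.


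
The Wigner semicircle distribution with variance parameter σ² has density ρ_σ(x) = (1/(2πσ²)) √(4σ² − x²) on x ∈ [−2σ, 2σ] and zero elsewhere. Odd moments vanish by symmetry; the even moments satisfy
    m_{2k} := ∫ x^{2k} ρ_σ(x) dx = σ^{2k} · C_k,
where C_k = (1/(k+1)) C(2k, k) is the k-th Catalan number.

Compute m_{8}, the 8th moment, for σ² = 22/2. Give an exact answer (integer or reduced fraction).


By the scaled semicircle moment identity, m_{2k} = σ^{2k} · C_k with k = 4.
C_4 = (1/(k+1)) · C(2k, k) = (1/5) · C(8, 4) = (1/5) · 70 = 14.
σ^{2k} = (σ²)^k = (22/2)^4 = 14641.

Therefore m_{8} = σ^{8} · C_4 = 14641 · 14 = 204974.


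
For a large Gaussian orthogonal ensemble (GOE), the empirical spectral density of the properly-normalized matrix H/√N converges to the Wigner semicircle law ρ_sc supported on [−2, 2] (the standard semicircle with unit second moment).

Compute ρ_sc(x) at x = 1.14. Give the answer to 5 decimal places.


ρ_sc(x) = (1/(2π)) √(4 − x²). With x = 1.14:
  4 − x² = 4 − (1.14)² = 4 − 1.299600 = 2.700400.
  √(4 − x²) = 1.643289.
  1/(2π) = 0.159155.
  ρ_sc(1.14) = 0.159155 · 1.643289 = 0.261538.

Rounded to 5 decimal places: ρ_sc(1.14) ≈ 0.26154.


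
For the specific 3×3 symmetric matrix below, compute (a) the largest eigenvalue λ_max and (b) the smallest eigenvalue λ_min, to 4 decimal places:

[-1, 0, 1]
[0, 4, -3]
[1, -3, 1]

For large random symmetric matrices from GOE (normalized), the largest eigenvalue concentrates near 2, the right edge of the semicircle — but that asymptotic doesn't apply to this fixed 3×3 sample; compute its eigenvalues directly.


Since M is real symmetric, all three eigenvalues are real; they are the roots of det(λI − M) = λ³ − (tr M) λ² + s λ − det M, where s is the sum of the principal 2×2 minors.
tr M = -1 + 4 + 1 = 4.
s = ((-1)·4 − 0²) + ((-1)·1 − 1²) + (4·1 − (-3)²) = -4 + (-2) + (-5) = -11.
det M (expand along row 1) = (-1)·(-5) − 0·3 + 1·(-4) = 1.
Characteristic polynomial: λ³ − 4λ² − 11λ − 1 = 0.
Substitute λ = y + (tr M)/3 = y + 1.333333 to remove the quadratic term: y³ + p·y + q = 0 with p = s − (tr M)²/3 = -16.333333 and q = −2(tr M)³/27 + (tr M)·s/3 − det M = -20.407407.
Three real roots ⇒ use the trigonometric (Viète) form: r = 2√(−p/3) = 4.666667, φ = arccos(3q/(p·r)) = arccos(0.803207) = 0.638137 rad.
y_k = r·cos(φ/3 − 2πk/3) for k = 0, 1, 2 gives y = 4.561489, -1.427546, -3.133943.
λ_k = y_k + 1.333333 gives λ = 5.8948, -0.0942, -1.8006 (check: the sum is 4.0000 = tr M).

Hence λ_max = 5.8948 and λ_min = -1.8006.


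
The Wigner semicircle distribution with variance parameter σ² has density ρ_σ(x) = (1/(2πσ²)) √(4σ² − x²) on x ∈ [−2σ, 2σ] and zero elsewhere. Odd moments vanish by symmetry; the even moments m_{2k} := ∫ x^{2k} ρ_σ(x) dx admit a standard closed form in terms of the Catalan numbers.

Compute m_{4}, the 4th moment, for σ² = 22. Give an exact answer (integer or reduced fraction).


By the scaled semicircle moment identity, m_{2k} = σ^{2k} · C_k with k = 2.
C_2 = (1/(k+1)) · C(2k, k) = (1/3) · C(4, 2) = (1/3) · 6 = 2.
σ^{2k} = (σ²)^k = (22)^2 = 484.

Therefore m_{4} = σ^{4} · C_2 = 484 · 2 = 968.


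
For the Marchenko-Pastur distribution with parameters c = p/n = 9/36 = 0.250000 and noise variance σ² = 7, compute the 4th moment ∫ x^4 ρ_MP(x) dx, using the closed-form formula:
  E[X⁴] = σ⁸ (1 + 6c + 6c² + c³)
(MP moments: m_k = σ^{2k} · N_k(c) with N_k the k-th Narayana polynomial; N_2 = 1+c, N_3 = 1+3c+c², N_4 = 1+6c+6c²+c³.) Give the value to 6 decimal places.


E[X⁴] = σ⁸ (1 + 6c + 6c² + c³) (fourth MP moment). With σ² = 7 (so σ⁸ = 2401) and c = 9/36 = 0.250000: E[X⁴] = 2401 · (1 + 6·0.250000 + 6·(0.250000)² + (0.250000)³) = 2401 · 2.890625.

So E[X^4] = 6940.390625.


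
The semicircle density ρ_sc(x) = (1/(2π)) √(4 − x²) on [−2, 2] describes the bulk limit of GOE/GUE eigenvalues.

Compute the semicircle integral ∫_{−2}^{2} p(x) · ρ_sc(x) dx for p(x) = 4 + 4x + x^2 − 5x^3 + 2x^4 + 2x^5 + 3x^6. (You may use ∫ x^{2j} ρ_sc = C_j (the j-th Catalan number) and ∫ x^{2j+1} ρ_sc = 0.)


Write p(x) = Σ a_i x^i, split into monomials and integrate each against ρ_sc separately.
Using ∫ x^{2j} ρ_sc = C_j = (1/(j+1)) C(2j, j) (Catalan numbers) and ∫ x^{2j+1} ρ_sc = 0 (odd monomials vanish by symmetry):
  i = 0 (even): a_0 · C_{0} = 4 · 1 = 4
  i = 1 (odd): ∫ x^1 ρ_sc = 0 (vanishes)
  i = 2 (even): a_2 · C_{1} = 1 · 1 = 1
  i = 3 (odd): ∫ x^3 ρ_sc = 0 (vanishes)
  i = 4 (even): a_4 · C_{2} = 2 · 2 = 4
  i = 5 (odd): ∫ x^5 ρ_sc = 0 (vanishes)
  i = 6 (even): a_6 · C_{3} = 3 · 5 = 15

Summing the contributions: ∫_{−2}^{2} p(x) ρ_sc(x) dx = 4 + 1 + 4 + 15 = 24.


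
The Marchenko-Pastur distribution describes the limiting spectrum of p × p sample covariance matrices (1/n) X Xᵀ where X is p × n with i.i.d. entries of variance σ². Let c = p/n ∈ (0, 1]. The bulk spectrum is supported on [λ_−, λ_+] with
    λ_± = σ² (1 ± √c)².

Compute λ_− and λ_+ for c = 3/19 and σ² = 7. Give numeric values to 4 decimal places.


c = 3/19 = 0.157895; √c = 0.397360.
λ_− = σ² (1 − √c)² = 7 · (1 − 0.397360)² = 7 · (0.602640)² = 2.542227.
λ_+ = σ² (1 + √c)² = 7 · (1 + 0.397360)² = 7 · (1.397360)² = 13.668299.

Rounded to 4 decimal places: λ_− ≈ 2.5422, λ_+ ≈ 13.6683.


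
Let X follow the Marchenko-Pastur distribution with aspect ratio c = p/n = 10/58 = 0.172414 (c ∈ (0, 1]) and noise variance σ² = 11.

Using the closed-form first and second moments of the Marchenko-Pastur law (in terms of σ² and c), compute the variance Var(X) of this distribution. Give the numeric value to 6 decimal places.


Recall the MP moments m_1 = E[X] = σ² and m_2 = E[X²] = σ⁴ (1 + c).
m_1 = E[X] = σ² = 11, so m_1² = 121.
m_2 = E[X²] = σ⁴ (1 + c) = 121 · (1 + 0.172414) = 121 · 1.172414 = 141.862069.
(Note m_2 − m_1² simplifies to c · σ⁴ = 0.172414 · 121.)

Var(X) = m_2 − m_1² = 141.862069 − 121 = 20.862069.


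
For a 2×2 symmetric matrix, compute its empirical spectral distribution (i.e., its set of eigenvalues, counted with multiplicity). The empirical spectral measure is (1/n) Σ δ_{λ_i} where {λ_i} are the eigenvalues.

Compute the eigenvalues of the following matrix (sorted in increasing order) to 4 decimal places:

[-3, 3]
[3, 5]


Since M is real symmetric, both eigenvalues are real; they are the roots of det(λI − M) = λ² − (tr M) λ + det M.
tr M = -3 + 5 = 2.
det M = (-3)·5 − 3² = -15 − 9 = -24.
Characteristic polynomial: λ² − 2λ − 24 = 0.
Discriminant Δ = (tr M)² − 4·det M = 4 − (-96) = 100; √Δ = 10.000000.
λ = (tr M ± √Δ)/2 = (2 ± 10.000000)/2, giving (tr M − √Δ)/2 = -4.0000 and (tr M + √Δ)/2 = 6.0000.

Eigenvalues sorted in increasing order: [-4.0000, 6.0000].


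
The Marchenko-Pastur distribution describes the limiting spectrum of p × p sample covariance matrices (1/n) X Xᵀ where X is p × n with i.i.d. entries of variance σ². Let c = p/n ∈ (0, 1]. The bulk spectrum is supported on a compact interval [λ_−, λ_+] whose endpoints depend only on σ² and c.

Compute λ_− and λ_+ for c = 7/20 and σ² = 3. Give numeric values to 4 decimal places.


c = 7/20 = 0.350000; √c = 0.591608.
λ_− = σ² (1 − √c)² = 3 · (1 − 0.591608)² = 3 · (0.408392)² = 0.500352.
λ_+ = σ² (1 + √c)² = 3 · (1 + 0.591608)² = 3 · (1.591608)² = 7.599648.

Rounded to 4 decimal places: λ_− ≈ 0.5004, λ_+ ≈ 7.5996.


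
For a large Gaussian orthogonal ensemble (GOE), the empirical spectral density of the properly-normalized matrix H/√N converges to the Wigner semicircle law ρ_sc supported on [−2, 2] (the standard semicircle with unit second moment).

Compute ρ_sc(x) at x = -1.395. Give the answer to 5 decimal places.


ρ_sc(x) = (1/(2π)) √(4 − x²). With x = -1.395:
  4 − x² = 4 − (-1.395)² = 4 − 1.946025 = 2.053975.
  √(4 − x²) = 1.433170.
  1/(2π) = 0.159155.
  ρ_sc(-1.395) = 0.159155 · 1.433170 = 0.228096.

Rounded to 5 decimal places: ρ_sc(-1.395) ≈ 0.22810.


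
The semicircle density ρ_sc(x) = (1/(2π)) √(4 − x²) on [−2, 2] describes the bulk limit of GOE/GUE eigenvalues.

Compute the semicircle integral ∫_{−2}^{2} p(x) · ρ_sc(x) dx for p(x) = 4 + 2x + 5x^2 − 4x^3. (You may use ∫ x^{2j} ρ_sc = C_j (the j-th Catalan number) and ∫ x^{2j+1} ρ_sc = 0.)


Write p(x) = Σ a_i x^i, split into monomials and integrate each against ρ_sc separately.
Using ∫ x^{2j} ρ_sc = C_j = (1/(j+1)) C(2j, j) (Catalan numbers) and ∫ x^{2j+1} ρ_sc = 0 (odd monomials vanish by symmetry):
  i = 0 (even): a_0 · C_{0} = 4 · 1 = 4
  i = 1 (odd): ∫ x^1 ρ_sc = 0 (vanishes)
  i = 2 (even): a_2 · C_{1} = 5 · 1 = 5
  i = 3 (odd): ∫ x^3 ρ_sc = 0 (vanishes)

Summing the contributions: ∫_{−2}^{2} p(x) ρ_sc(x) dx = 4 + 5 = 9.


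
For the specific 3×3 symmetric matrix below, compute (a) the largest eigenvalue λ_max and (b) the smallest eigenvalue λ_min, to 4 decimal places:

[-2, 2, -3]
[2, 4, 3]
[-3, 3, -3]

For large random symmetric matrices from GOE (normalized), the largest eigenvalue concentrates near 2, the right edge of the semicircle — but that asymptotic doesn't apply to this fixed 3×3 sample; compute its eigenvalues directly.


Since M is real symmetric, all three eigenvalues are real; they are the roots of det(λI − M) = λ³ − (tr M) λ² + s λ − det M, where s is the sum of the principal 2×2 minors.
tr M = -2 + 4 + (-3) = -1.
s = ((-2)·4 − 2²) + ((-2)·(-3) − (-3)²) + (4·(-3) − 3²) = -12 + (-3) + (-21) = -36.
det M (expand along row 1) = (-2)·(-21) − 2·3 + (-3)·18 = -18.
Characteristic polynomial: λ³ + λ² − 36λ + 18 = 0.
Substitute λ = y + (tr M)/3 = y − 0.333333 to remove the quadratic term: y³ + p·y + q = 0 with p = s − (tr M)²/3 = -36.333333 and q = −2(tr M)³/27 + (tr M)·s/3 − det M = 30.074074.
Three real roots ⇒ use the trigonometric (Viète) form: r = 2√(−p/3) = 6.960204, φ = arccos(3q/(p·r)) = arccos(-0.356768) = 1.935603 rad.
y_k = r·cos(φ/3 − 2πk/3) for k = 0, 1, 2 gives y = 5.561057, 0.844291, -6.405348.
λ_k = y_k − 0.333333 gives λ = 5.2277, 0.5110, -6.7387 (check: the sum is -1.0000 = tr M).

Hence λ_max = 5.2277 and λ_min = -6.7387.


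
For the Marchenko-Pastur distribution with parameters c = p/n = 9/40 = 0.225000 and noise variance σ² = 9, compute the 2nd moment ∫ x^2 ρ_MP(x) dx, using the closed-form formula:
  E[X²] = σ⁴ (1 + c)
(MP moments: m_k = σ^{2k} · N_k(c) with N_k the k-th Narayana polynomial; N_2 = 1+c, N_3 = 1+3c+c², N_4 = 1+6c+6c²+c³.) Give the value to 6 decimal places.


E[X²] = σ⁴ (1 + c) (second MP moment). With σ² = 9 (so σ⁴ = 81) and c = 9/40 = 0.225000: E[X²] = 81 · (1 + 0.225000) = 81 · 1.225000.

So E[X^2] = 99.225000.


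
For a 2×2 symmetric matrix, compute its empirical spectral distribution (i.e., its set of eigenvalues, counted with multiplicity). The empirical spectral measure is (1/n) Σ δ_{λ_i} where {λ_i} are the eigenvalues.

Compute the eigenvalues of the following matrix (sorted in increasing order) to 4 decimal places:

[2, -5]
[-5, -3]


Since M is real symmetric, both eigenvalues are real; they are the roots of det(λI − M) = λ² − (tr M) λ + det M.
tr M = 2 + (-3) = -1.
det M = 2·(-3) − (-5)² = -6 − 25 = -31.
Characteristic polynomial: λ² + λ − 31 = 0.
Discriminant Δ = (tr M)² − 4·det M = 1 − (-124) = 125; √Δ = 11.180340.
λ = (tr M ± √Δ)/2 = (-1 ± 11.180340)/2, giving (tr M − √Δ)/2 = -6.0902 and (tr M + √Δ)/2 = 5.0902.

Eigenvalues sorted in increasing order: [-6.0902, 5.0902].


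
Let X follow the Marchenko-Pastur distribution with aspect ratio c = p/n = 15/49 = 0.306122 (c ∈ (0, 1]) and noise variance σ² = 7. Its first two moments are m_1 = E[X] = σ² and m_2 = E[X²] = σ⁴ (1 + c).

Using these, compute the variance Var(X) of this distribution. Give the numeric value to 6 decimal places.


m_1 = E[X] = σ² = 7, so m_1² = 49.
m_2 = E[X²] = σ⁴ (1 + c) = 49 · (1 + 0.306122) = 49 · 1.306122 = 64.000000.
(Note m_2 − m_1² simplifies to c · σ⁴ = 0.306122 · 49.)

Var(X) = m_2 − m_1² = 64.000000 − 49 = 15.000000.


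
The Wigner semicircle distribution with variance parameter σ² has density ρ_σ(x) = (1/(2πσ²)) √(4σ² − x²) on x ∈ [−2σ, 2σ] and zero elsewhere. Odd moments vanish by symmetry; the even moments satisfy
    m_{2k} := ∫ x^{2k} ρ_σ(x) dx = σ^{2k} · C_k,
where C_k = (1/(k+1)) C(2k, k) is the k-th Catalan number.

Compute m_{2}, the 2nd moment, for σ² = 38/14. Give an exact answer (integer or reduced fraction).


By the scaled semicircle moment identity, m_{2k} = σ^{2k} · C_k with k = 1.
C_1 = (1/(k+1)) · C(2k, k) = (1/2) · C(2, 1) = (1/2) · 2 = 1.
σ^{2k} = (σ²)^k = (38/14)^1 = 19/7.

Therefore m_{2} = σ^{2} · C_1 = (19/7) · 1 = 19/7.


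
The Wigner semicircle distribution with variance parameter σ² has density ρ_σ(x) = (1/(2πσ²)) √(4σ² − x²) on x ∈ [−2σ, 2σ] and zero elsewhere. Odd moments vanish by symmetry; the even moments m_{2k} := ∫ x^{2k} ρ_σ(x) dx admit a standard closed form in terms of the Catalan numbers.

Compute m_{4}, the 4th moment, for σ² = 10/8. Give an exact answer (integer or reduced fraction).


By the scaled semicircle moment identity, m_{2k} = σ^{2k} · C_k with k = 2.
C_2 = (1/(k+1)) · C(2k, k) = (1/3) · C(4, 2) = (1/3) · 6 = 2.
σ^{2k} = (σ²)^k = (10/8)^2 = 25/16.

Therefore m_{4} = σ^{4} · C_2 = (25/16) · 2 = 25/8.


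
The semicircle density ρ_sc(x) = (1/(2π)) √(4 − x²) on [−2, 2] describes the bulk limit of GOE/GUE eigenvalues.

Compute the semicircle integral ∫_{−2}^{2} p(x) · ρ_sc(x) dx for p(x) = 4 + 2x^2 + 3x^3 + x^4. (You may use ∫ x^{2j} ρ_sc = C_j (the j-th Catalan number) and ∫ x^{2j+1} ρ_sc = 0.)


Write p(x) = Σ a_i x^i, split into monomials and integrate each against ρ_sc separately.
Using ∫ x^{2j} ρ_sc = C_j = (1/(j+1)) C(2j, j) (Catalan numbers) and ∫ x^{2j+1} ρ_sc = 0 (odd monomials vanish by symmetry):
  i = 0 (even): a_0 · C_{0} = 4 · 1 = 4
  i = 2 (even): a_2 · C_{1} = 2 · 1 = 2
  i = 3 (odd): ∫ x^3 ρ_sc = 0 (vanishes)
  i = 4 (even): a_4 · C_{2} = 1 · 2 = 2

Summing the contributions: ∫_{−2}^{2} p(x) ρ_sc(x) dx = 4 + 2 + 2 = 8.


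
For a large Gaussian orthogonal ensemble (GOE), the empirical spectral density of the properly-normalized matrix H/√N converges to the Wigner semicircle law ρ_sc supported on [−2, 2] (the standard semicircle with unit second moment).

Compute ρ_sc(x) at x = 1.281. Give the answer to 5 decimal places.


ρ_sc(x) = (1/(2π)) √(4 − x²). With x = 1.281:
  4 − x² = 4 − (1.281)² = 4 − 1.640961 = 2.359039.
  √(4 − x²) = 1.535916.
  1/(2π) = 0.159155.
  ρ_sc(1.281) = 0.159155 · 1.535916 = 0.244449.

Rounded to 5 decimal places: ρ_sc(1.281) ≈ 0.24445.


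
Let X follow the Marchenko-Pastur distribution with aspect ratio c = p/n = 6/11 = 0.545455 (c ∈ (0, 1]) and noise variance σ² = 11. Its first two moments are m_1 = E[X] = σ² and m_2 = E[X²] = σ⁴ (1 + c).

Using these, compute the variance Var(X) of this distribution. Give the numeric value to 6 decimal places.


m_1 = E[X] = σ² = 11, so m_1² = 121.
m_2 = E[X²] = σ⁴ (1 + c) = 121 · (1 + 0.545455) = 121 · 1.545455 = 187.000000.
(Note m_2 − m_1² simplifies to c · σ⁴ = 0.545455 · 121.)

Var(X) = m_2 − m_1² = 187.000000 − 121 = 66.000000.


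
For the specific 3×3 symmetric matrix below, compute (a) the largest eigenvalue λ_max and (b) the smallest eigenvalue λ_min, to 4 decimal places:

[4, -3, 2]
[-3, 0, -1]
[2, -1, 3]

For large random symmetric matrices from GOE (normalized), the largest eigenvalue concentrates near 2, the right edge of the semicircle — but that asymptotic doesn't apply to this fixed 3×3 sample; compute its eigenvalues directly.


Since M is real symmetric, all three eigenvalues are real; they are the roots of det(λI − M) = λ³ − (tr M) λ² + s λ − det M, where s is the sum of the principal 2×2 minors.
tr M = 4 + 0 + 3 = 7.
s = (4·0 − (-3)²) + (4·3 − 2²) + (0·3 − (-1)²) = -9 + 8 + (-1) = -2.
det M (expand along row 1) = 4·(-1) − (-3)·(-7) + 2·3 = -19.
Characteristic polynomial: λ³ − 7λ² − 2λ + 19 = 0.
Substitute λ = y + (tr M)/3 = y + 2.333333 to remove the quadratic term: y³ + p·y + q = 0 with p = s − (tr M)²/3 = -18.333333 and q = −2(tr M)³/27 + (tr M)·s/3 − det M = -11.074074.
Three real roots ⇒ use the trigonometric (Viète) form: r = 2√(−p/3) = 4.944132, φ = arccos(3q/(p·r)) = arccos(0.366520) = 1.195531 rad.
y_k = r·cos(φ/3 − 2πk/3) for k = 0, 1, 2 gives y = 4.556711, -0.616843, -3.939868.
λ_k = y_k + 2.333333 gives λ = 6.8900, 1.7165, -1.6065 (check: the sum is 7.0000 = tr M).

Hence λ_max = 6.8900 and λ_min = -1.6065.
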